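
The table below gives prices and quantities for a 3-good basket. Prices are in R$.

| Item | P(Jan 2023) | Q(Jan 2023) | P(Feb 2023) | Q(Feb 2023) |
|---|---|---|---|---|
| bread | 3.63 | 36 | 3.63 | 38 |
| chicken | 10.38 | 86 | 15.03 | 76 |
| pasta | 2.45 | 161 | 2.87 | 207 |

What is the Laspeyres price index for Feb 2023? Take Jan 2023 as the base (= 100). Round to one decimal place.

133.0

Laspeyres price index uses base-period quantities as weights.
ΣP(Feb 2023)·Q(Jan 2023) = 3.63×36 + 15.03×86 + 2.87×161 = 130.68 + 1292.58 + 462.07 = 1885.33
ΣP(Jan 2023)·Q(Jan 2023) = 3.63×36 + 10.38×86 + 2.45×161 = 130.68 + 892.68 + 394.45 = 1417.81
Index = 1885.33 / 1417.81 × 100 = 132.9748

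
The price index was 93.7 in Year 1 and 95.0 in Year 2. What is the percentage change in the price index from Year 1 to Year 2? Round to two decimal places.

Change = (95.0 − 93.7) / 93.7 × 100
       = 1.3 / 93.7 × 100 = 1.3874%

1.39%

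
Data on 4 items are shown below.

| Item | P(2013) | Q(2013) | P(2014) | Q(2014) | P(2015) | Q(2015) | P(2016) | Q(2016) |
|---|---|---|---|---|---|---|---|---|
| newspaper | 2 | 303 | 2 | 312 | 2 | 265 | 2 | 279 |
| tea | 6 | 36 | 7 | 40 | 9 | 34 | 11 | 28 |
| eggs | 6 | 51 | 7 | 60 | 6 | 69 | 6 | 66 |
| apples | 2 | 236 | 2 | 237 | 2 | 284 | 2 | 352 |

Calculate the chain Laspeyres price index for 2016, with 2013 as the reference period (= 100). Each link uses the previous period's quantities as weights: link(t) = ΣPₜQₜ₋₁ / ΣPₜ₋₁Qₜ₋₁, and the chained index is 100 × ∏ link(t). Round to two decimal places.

Link 2013→2014:
ΣP(2014)Q(2013) = 2×303 + 7×36 + 7×51 + 2×236 = 606 + 252 + 357 + 472 = 1687
ΣP(2013)Q(2013) = 2×303 + 6×36 + 6×51 + 2×236 = 606 + 216 + 306 + 472 = 1600
link = 1687/1600 = 1.054375
Link 2014→2015:
ΣP(2015)Q(2014) = 2×312 + 9×40 + 6×60 + 2×237 = 624 + 360 + 360 + 474 = 1818
ΣP(2014)Q(2014) = 2×312 + 7×40 + 7×60 + 2×237 = 624 + 280 + 420 + 474 = 1798
link = 1818/1798 = 1.011123
Link 2015→2016:
ΣP(2016)Q(2015) = 2×265 + 11×34 + 6×69 + 2×284 = 530 + 374 + 414 + 568 = 1886
ΣP(2015)Q(2015) = 2×265 + 9×34 + 6×69 + 2×284 = 530 + 306 + 414 + 568 = 1818
link = 1886/1818 = 1.037404
Chained index = 100 × 1.054375 × 1.011123 × 1.037404 = 110.5980

110.60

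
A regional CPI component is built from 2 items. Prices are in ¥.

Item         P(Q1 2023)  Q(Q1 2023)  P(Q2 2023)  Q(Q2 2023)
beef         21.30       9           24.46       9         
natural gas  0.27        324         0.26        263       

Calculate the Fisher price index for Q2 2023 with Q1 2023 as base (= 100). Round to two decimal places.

Laspeyres component (base-period weights):
ΣP(Q2 2023)Q(Q1 2023) = 24.46×9 + 0.26×324 = 220.14 + 84.24 = 304.38
ΣP(Q1 2023)Q(Q1 2023) = 21.30×9 + 0.27×324 = 191.7 + 87.48 = 279.18
L = 304.38 / 279.18 × 100 = 109.0264
Paasche component (current-period weights):
ΣP(Q2 2023)Q(Q2 2023) = 24.46×9 + 0.26×263 = 220.14 + 68.38 = 288.52
ΣP(Q1 2023)Q(Q2 2023) = 21.30×9 + 0.27×263 = 191.7 + 71.01 = 262.71
P = 288.52 / 262.71 × 100 = 109.8245
Fisher = √(L × P) = √(109.0264 × 109.8245) = 109.4248

109.42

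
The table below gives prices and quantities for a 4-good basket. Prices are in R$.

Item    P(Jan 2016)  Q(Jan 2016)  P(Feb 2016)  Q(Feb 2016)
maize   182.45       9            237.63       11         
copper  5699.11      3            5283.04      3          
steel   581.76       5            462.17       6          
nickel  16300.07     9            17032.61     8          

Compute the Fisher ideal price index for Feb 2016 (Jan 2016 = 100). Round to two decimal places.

Laspeyres component (base-period weights):
ΣP(Feb 2016)Q(Jan 2016) = 237.63×9 + 5283.04×3 + 462.17×5 + 17032.61×9 = 2138.67 + 15849.12 + 2310.85 + 153293.49 = 173592.13
ΣP(Jan 2016)Q(Jan 2016) = 182.45×9 + 5699.11×3 + 581.76×5 + 16300.07×9 = 1642.05 + 17097.33 + 2908.8 + 146700.63 = 168348.81
L = 173592.13 / 168348.81 × 100 = 103.1146
Paasche component (current-period weights):
ΣP(Feb 2016)Q(Feb 2016) = 237.63×11 + 5283.04×3 + 462.17×6 + 17032.61×8 = 2613.93 + 15849.12 + 2773.02 + 136260.88 = 157496.95
ΣP(Jan 2016)Q(Feb 2016) = 182.45×11 + 5699.11×3 + 581.76×6 + 16300.07×8 = 2006.95 + 17097.33 + 3490.56 + 130400.56 = 152995.4
P = 157496.95 / 152995.4 × 100 = 102.9423
Fisher = √(L × P) = √(103.1146 × 102.9423) = 103.0284

103.03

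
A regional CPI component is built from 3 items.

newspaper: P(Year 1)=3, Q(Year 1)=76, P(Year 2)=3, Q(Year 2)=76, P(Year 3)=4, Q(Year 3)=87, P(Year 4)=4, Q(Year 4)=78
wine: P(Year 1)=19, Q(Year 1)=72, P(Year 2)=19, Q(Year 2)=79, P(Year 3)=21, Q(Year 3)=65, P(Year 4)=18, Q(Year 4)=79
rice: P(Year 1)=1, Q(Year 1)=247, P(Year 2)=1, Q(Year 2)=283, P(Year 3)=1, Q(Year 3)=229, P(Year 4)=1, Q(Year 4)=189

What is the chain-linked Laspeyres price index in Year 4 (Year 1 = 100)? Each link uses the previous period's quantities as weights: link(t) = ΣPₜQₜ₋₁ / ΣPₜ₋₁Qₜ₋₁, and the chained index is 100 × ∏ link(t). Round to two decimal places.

100.42

Link Year 1→Year 2:
ΣP(Year 2)Q(Year 1) = 3×76 + 19×72 + 1×247 = 228 + 1368 + 247 = 1843
ΣP(Year 1)Q(Year 1) = 3×76 + 19×72 + 1×247 = 228 + 1368 + 247 = 1843
link = 1843/1843 = 1.000000
Link Year 2→Year 3:
ΣP(Year 3)Q(Year 2) = 4×76 + 21×79 + 1×283 = 304 + 1659 + 283 = 2246
ΣP(Year 2)Q(Year 2) = 3×76 + 19×79 + 1×283 = 228 + 1501 + 283 = 2012
link = 2246/2012 = 1.116302
Link Year 3→Year 4:
ΣP(Year 4)Q(Year 3) = 4×87 + 18×65 + 1×229 = 348 + 1170 + 229 = 1747
ΣP(Year 3)Q(Year 3) = 4×87 + 21×65 + 1×229 = 348 + 1365 + 229 = 1942
link = 1747/1942 = 0.899588
Chained index = 100 × 1.000000 × 1.116302 × 0.899588 = 100.4212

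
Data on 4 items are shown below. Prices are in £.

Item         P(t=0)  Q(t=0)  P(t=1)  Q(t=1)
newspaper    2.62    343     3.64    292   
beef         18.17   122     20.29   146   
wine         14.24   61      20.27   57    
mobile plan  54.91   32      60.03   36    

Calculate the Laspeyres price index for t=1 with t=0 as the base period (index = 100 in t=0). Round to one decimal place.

119.9

Laspeyres price index uses base-period quantities as weights.
ΣP(t=1)·Q(t=0) = 3.64×343 + 20.29×122 + 20.27×61 + 60.03×32 = 1248.52 + 2475.38 + 1236.47 + 1920.96 = 6881.33
ΣP(t=0)·Q(t=0) = 2.62×343 + 18.17×122 + 14.24×61 + 54.91×32 = 898.66 + 2216.74 + 868.64 + 1757.12 = 5741.16
Index = 6881.33 / 5741.16 × 100 = 119.8596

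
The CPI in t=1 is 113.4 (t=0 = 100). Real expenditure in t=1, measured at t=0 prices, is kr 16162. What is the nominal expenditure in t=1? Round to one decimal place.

18327.7

Nominal = Real × (Index/100) = 16162 × (113.4/100)
        = 16162 × 1.134 = 18327.7080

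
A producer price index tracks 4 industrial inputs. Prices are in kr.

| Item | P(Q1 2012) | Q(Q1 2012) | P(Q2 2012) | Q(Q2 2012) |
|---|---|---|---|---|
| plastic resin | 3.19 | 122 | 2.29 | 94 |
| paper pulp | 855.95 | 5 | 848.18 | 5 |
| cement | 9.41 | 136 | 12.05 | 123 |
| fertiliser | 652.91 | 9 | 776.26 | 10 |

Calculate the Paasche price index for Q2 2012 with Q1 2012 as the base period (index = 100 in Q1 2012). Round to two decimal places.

Paasche price index uses current-period quantities as weights.
ΣP(Q2 2012)·Q(Q2 2012) = 2.29×94 + 848.18×5 + 12.05×123 + 776.26×10 = 215.26 + 4240.9 + 1482.15 + 7762.6 = 13700.91
ΣP(Q1 2012)·Q(Q2 2012) = 3.19×94 + 855.95×5 + 9.41×123 + 652.91×10 = 299.86 + 4279.75 + 1157.43 + 6529.1 = 12266.14
Index = 13700.91 / 12266.14 × 100 = 111.6970

111.70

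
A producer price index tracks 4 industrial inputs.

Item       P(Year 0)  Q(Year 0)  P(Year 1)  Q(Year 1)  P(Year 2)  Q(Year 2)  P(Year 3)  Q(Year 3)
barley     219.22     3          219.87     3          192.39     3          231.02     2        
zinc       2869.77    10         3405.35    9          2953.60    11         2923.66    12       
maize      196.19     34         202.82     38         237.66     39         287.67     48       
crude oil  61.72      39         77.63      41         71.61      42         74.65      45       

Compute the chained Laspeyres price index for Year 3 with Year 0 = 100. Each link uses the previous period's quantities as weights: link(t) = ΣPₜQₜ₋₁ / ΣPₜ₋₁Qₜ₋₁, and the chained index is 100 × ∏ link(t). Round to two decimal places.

Link Year 0→Year 1:
ΣP(Year 1)Q(Year 0) = 219.87×3 + 3405.35×10 + 202.82×34 + 77.63×39 = 659.61 + 34053.5 + 6895.88 + 3027.57 = 44636.56
ΣP(Year 0)Q(Year 0) = 219.22×3 + 2869.77×10 + 196.19×34 + 61.72×39 = 657.66 + 28697.7 + 6670.46 + 2407.08 = 38432.9
link = 44636.56/38432.9 = 1.161415
Link Year 1→Year 2:
ΣP(Year 2)Q(Year 1) = 192.39×3 + 2953.60×9 + 237.66×38 + 71.61×41 = 577.17 + 26582.4 + 9031.08 + 2936.01 = 39126.66
ΣP(Year 1)Q(Year 1) = 219.87×3 + 3405.35×9 + 202.82×38 + 77.63×41 = 659.61 + 30648.15 + 7707.16 + 3182.83 = 42197.75
link = 39126.66/42197.75 = 0.927221
Link Year 2→Year 3:
ΣP(Year 3)Q(Year 2) = 231.02×3 + 2923.66×11 + 287.67×39 + 74.65×42 = 693.06 + 32160.26 + 11219.13 + 3135.3 = 47207.75
ΣP(Year 2)Q(Year 2) = 192.39×3 + 2953.60×11 + 237.66×39 + 71.61×42 = 577.17 + 32489.6 + 9268.74 + 3007.62 = 45343.13
link = 47207.75/45343.13 = 1.041122
Chained index = 100 × 1.161415 × 0.927221 × 1.041122 = 112.1174

112.12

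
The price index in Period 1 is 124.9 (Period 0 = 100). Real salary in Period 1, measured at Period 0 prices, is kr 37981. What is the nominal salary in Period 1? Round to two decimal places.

Nominal = Real × (Index/100) = 37981 × (124.9/100)
        = 37981 × 1.249 = 47438.2690

47438.27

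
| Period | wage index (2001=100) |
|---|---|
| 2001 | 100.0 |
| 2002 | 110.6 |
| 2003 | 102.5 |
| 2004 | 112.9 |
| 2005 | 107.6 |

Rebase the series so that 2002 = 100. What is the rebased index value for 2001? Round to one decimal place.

90.4

Rebased(2001) = 100.0 / 110.6 × 100 = 90.4159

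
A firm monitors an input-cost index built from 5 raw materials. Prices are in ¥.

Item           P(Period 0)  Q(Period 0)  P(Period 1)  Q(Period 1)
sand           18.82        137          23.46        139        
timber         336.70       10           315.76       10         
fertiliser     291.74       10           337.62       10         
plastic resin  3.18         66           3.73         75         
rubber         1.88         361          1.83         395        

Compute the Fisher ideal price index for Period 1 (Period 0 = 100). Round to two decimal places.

109.27

Laspeyres component (base-period weights):
ΣP(Period 1)Q(Period 0) = 23.46×137 + 315.76×10 + 337.62×10 + 3.73×66 + 1.83×361 = 3214.02 + 3157.6 + 3376.2 + 246.18 + 660.63 = 10654.63
ΣP(Period 0)Q(Period 0) = 18.82×137 + 336.70×10 + 291.74×10 + 3.18×66 + 1.88×361 = 2578.34 + 3367 + 2917.4 + 209.88 + 678.68 = 9751.3
L = 10654.63 / 9751.3 × 100 = 109.2637
Paasche component (current-period weights):
ΣP(Period 1)Q(Period 1) = 23.46×139 + 315.76×10 + 337.62×10 + 3.73×75 + 1.83×395 = 3260.94 + 3157.6 + 3376.2 + 279.75 + 722.85 = 10797.34
ΣP(Period 0)Q(Period 1) = 18.82×139 + 336.70×10 + 291.74×10 + 3.18×75 + 1.88×395 = 2615.98 + 3367 + 2917.4 + 238.5 + 742.6 = 9881.48
P = 10797.34 / 9881.48 × 100 = 109.2684
Fisher = √(L × P) = √(109.2637 × 109.2684) = 109.2661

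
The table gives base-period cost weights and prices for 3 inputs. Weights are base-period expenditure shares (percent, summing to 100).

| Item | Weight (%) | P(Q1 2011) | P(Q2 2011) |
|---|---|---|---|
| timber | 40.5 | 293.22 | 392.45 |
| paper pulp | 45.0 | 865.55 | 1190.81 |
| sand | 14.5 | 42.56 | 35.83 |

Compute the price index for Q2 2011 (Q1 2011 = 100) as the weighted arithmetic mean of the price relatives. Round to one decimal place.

timber: 40.5 × (392.45/293.22) = 40.5 × 1.338415 = 54.2058
paper pulp: 45.0 × (1190.81/865.55) = 45.0 × 1.375784 = 61.9103
sand: 14.5 × (35.83/42.56) = 14.5 × 0.841870 = 12.2071
Index = Σ wᵢ·(p₁ᵢ/p₀ᵢ) = 54.2058 + 61.9103 + 12.2071 = 128.3232

128.3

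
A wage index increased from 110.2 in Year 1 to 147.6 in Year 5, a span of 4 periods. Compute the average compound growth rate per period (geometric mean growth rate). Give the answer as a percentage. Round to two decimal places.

7.58%

Growth factor = (147.6/110.2)^(1/4) = (1.339383)^(1/4) = 1.075787
Growth rate = 1.075787 − 1 = 0.075787 = 7.5787%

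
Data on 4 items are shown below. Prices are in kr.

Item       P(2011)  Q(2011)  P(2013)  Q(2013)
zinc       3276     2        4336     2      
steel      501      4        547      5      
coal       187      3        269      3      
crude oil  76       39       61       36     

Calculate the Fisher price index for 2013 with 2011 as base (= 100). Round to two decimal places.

Laspeyres component (base-period weights):
ΣP(2013)Q(2011) = 4336×2 + 547×4 + 269×3 + 61×39 = 8672 + 2188 + 807 + 2379 = 14046
ΣP(2011)Q(2011) = 3276×2 + 501×4 + 187×3 + 76×39 = 6552 + 2004 + 561 + 2964 = 12081
L = 14046 / 12081 × 100 = 116.2652
Paasche component (current-period weights):
ΣP(2013)Q(2013) = 4336×2 + 547×5 + 269×3 + 61×36 = 8672 + 2735 + 807 + 2196 = 14410
ΣP(2011)Q(2013) = 3276×2 + 501×5 + 187×3 + 76×36 = 6552 + 2505 + 561 + 2736 = 12354
P = 14410 / 12354 × 100 = 116.6424
Fisher = √(L × P) = √(116.2652 × 116.6424) = 116.4536

116.45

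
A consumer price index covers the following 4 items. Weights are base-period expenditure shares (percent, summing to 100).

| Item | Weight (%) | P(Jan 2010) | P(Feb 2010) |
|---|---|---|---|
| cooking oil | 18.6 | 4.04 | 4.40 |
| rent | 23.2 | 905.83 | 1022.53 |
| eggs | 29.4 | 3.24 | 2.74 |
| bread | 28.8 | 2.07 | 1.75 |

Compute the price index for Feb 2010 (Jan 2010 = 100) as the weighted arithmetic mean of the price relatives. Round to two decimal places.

cooking oil: 18.6 × (4.40/4.04) = 18.6 × 1.089109 = 20.2574
rent: 23.2 × (1022.53/905.83) = 23.2 × 1.128832 = 26.1889
eggs: 29.4 × (2.74/3.24) = 29.4 × 0.845679 = 24.8630
bread: 28.8 × (1.75/2.07) = 28.8 × 0.845411 = 24.3478
Index = Σ wᵢ·(p₁ᵢ/p₀ᵢ) = 20.2574 + 26.1889 + 24.8630 + 24.3478 = 95.6571

95.66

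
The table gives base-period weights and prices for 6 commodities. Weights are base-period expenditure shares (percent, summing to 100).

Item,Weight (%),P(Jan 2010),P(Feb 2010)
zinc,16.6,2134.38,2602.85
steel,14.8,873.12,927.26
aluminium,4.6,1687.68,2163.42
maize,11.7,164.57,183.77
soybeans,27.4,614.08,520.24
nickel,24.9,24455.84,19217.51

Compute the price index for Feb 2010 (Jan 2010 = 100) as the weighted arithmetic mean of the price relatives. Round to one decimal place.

97.7

zinc: 16.6 × (2602.85/2134.38) = 16.6 × 1.219488 = 20.2435
steel: 14.8 × (927.26/873.12) = 14.8 × 1.062008 = 15.7177
aluminium: 4.6 × (2163.42/1687.68) = 4.6 × 1.281890 = 5.8967
maize: 11.7 × (183.77/164.57) = 11.7 × 1.116668 = 13.0650
soybeans: 27.4 × (520.24/614.08) = 27.4 × 0.847186 = 23.2129
nickel: 24.9 × (19217.51/24455.84) = 24.9 × 0.785805 = 19.5665
Index = Σ wᵢ·(p₁ᵢ/p₀ᵢ) = 20.2435 + 15.7177 + 5.8967 + 13.0650 + 23.2129 + 19.5665 = 97.7023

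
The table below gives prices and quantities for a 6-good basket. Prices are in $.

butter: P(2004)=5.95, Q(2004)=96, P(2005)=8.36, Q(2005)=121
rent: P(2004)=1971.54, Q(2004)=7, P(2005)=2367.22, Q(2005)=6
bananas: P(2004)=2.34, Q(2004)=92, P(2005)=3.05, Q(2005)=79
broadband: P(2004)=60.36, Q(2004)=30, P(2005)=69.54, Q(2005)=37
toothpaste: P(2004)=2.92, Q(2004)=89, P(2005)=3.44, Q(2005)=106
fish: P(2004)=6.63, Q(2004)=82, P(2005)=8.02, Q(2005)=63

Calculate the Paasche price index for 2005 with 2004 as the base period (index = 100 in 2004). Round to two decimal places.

Paasche price index uses current-period quantities as weights.
ΣP(2005)·Q(2005) = 8.36×121 + 2367.22×6 + 3.05×79 + 69.54×37 + 3.44×106 + 8.02×63 = 1011.56 + 14203.32 + 240.95 + 2572.98 + 364.64 + 505.26 = 18898.71
ΣP(2004)·Q(2005) = 5.95×121 + 1971.54×6 + 2.34×79 + 60.36×37 + 2.92×106 + 6.63×63 = 719.95 + 11829.24 + 184.86 + 2233.32 + 309.52 + 417.69 = 15694.58
Index = 18898.71 / 15694.58 × 100 = 120.4155

120.42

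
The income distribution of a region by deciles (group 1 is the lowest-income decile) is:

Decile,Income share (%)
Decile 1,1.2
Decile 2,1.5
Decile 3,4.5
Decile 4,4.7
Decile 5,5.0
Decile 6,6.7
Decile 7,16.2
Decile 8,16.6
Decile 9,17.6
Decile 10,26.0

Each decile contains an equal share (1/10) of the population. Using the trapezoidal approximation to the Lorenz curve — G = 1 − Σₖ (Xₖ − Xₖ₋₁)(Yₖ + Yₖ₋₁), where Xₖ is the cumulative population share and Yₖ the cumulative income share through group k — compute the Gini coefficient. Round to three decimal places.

Cumulative income shares Yₖ: 0.0120, 0.0270, 0.0720, 0.1190, 0.1690, 0.2360, 0.3980, 0.5640, 0.7400, 1.0000
Σ (Xₖ−Xₖ₋₁)(Yₖ+Yₖ₋₁) = (1/10)(0.0120+0.0000) + (1/10)(0.0270+0.0120) + (1/10)(0.0720+0.0270) + (1/10)(0.1190+0.0720) + (1/10)(0.1690+0.1190) + (1/10)(0.2360+0.1690) + (1/10)(0.3980+0.2360) + (1/10)(0.5640+0.3980) + (1/10)(0.7400+0.5640) + (1/10)(1.0000+0.7400)
  = 0.0012 + 0.0039 + 0.0099 + 0.0191 + 0.0288 + 0.0405 + 0.0634 + 0.0962 + 0.1304 + 0.1740 = 0.5674
G = 1 − 0.5674 = 0.4326

0.433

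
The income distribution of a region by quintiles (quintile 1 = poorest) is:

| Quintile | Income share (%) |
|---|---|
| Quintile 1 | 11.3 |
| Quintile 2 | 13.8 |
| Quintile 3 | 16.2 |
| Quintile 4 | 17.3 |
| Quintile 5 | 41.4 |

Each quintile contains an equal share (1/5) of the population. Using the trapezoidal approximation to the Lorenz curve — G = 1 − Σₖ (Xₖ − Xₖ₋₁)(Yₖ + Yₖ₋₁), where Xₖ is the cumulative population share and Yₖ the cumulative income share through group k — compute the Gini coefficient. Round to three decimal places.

Cumulative income shares Yₖ: 0.1130, 0.2510, 0.4130, 0.5860, 1.0000
Σ (Xₖ−Xₖ₋₁)(Yₖ+Yₖ₋₁) = (1/5)(0.1130+0.0000) + (1/5)(0.2510+0.1130) + (1/5)(0.4130+0.2510) + (1/5)(0.5860+0.4130) + (1/5)(1.0000+0.5860)
  = 0.0226 + 0.0728 + 0.1328 + 0.1998 + 0.3172 = 0.7452
G = 1 − 0.7452 = 0.2548

0.255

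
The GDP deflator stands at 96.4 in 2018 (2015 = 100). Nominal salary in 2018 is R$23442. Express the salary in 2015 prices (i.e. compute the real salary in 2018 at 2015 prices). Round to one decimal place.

Real = Nominal ÷ (Index/100) = 23442 ÷ (96.4/100)
     = 23442 ÷ 0.964 = 24317.4274

24317.4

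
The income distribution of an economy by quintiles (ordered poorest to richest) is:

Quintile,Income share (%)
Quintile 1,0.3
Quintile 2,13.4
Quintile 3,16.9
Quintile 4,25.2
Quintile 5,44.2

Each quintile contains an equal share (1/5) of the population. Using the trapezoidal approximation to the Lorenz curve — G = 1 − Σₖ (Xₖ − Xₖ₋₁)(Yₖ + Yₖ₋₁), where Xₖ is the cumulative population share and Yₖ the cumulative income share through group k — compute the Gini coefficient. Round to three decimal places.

0.398

Cumulative income shares Yₖ: 0.0030, 0.1370, 0.3060, 0.5580, 1.0000
Σ (Xₖ−Xₖ₋₁)(Yₖ+Yₖ₋₁) = (1/5)(0.0030+0.0000) + (1/5)(0.1370+0.0030) + (1/5)(0.3060+0.1370) + (1/5)(0.5580+0.3060) + (1/5)(1.0000+0.5580)
  = 0.0006 + 0.0280 + 0.0886 + 0.1728 + 0.3116 = 0.6016
G = 1 − 0.6016 = 0.3984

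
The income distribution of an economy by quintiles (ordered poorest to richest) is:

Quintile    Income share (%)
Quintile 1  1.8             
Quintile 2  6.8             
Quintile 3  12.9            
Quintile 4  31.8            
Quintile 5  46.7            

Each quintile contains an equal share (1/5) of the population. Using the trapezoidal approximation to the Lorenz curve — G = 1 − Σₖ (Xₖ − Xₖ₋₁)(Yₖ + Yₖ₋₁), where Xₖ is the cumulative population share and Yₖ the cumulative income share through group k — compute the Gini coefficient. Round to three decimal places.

0.459

Cumulative income shares Yₖ: 0.0180, 0.0860, 0.2150, 0.5330, 1.0000
Σ (Xₖ−Xₖ₋₁)(Yₖ+Yₖ₋₁) = (1/5)(0.0180+0.0000) + (1/5)(0.0860+0.0180) + (1/5)(0.2150+0.0860) + (1/5)(0.5330+0.2150) + (1/5)(1.0000+0.5330)
  = 0.0036 + 0.0208 + 0.0602 + 0.1496 + 0.3066 = 0.5408
G = 1 − 0.5408 = 0.4592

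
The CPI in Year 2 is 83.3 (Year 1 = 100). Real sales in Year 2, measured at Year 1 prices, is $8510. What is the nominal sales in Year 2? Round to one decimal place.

7088.8

Nominal = Real × (Index/100) = 8510 × (83.3/100)
        = 8510 × 0.833 = 7088.8300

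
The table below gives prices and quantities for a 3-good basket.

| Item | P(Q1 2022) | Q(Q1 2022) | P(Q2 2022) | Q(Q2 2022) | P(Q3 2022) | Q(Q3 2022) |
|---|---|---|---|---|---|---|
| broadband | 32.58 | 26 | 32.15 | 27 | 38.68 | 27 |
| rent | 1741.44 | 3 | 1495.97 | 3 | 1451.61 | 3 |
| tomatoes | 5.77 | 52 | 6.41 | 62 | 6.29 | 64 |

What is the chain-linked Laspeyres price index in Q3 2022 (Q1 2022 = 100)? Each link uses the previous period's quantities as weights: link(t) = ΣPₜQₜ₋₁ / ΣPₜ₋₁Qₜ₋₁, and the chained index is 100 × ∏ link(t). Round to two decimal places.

89.34

Link Q1 2022→Q2 2022:
ΣP(Q2 2022)Q(Q1 2022) = 32.15×26 + 1495.97×3 + 6.41×52 = 835.9 + 4487.91 + 333.32 = 5657.13
ΣP(Q1 2022)Q(Q1 2022) = 32.58×26 + 1741.44×3 + 5.77×52 = 847.08 + 5224.32 + 300.04 = 6371.44
link = 5657.13/6371.44 = 0.887889
Link Q2 2022→Q3 2022:
ΣP(Q3 2022)Q(Q2 2022) = 38.68×27 + 1451.61×3 + 6.29×62 = 1044.36 + 4354.83 + 389.98 = 5789.17
ΣP(Q2 2022)Q(Q2 2022) = 32.15×27 + 1495.97×3 + 6.41×62 = 868.05 + 4487.91 + 397.42 = 5753.38
link = 5789.17/5753.38 = 1.006221
Chained index = 100 × 0.887889 × 1.006221 = 89.3412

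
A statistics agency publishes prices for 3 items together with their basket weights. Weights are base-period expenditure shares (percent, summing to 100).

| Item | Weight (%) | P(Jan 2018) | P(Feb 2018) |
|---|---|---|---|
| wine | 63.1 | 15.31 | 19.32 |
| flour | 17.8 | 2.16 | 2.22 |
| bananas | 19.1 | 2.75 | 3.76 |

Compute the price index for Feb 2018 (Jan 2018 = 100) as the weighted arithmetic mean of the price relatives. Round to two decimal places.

124.04

wine: 63.1 × (19.32/15.31) = 63.1 × 1.261920 = 79.6272
flour: 17.8 × (2.22/2.16) = 17.8 × 1.027778 = 18.2944
bananas: 19.1 × (3.76/2.75) = 19.1 × 1.367273 = 26.1149
Index = Σ wᵢ·(p₁ᵢ/p₀ᵢ) = 79.6272 + 18.2944 + 26.1149 = 124.0365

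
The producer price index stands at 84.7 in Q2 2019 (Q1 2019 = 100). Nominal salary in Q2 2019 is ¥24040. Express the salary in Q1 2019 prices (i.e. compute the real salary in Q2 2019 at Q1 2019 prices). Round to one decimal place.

Real = Nominal ÷ (Index/100) = 24040 ÷ (84.7/100)
     = 24040 ÷ 0.847 = 28382.5266

28382.5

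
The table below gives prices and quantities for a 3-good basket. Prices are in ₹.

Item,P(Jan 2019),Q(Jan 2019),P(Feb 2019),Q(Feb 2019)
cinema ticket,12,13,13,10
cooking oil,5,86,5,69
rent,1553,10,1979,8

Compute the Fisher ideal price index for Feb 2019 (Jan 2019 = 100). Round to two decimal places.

126.52

Laspeyres component (base-period weights):
ΣP(Feb 2019)Q(Jan 2019) = 13×13 + 5×86 + 1979×10 = 169 + 430 + 19790 = 20389
ΣP(Jan 2019)Q(Jan 2019) = 12×13 + 5×86 + 1553×10 = 156 + 430 + 15530 = 16116
L = 20389 / 16116 × 100 = 126.5140
Paasche component (current-period weights):
ΣP(Feb 2019)Q(Feb 2019) = 13×10 + 5×69 + 1979×8 = 130 + 345 + 15832 = 16307
ΣP(Jan 2019)Q(Feb 2019) = 12×10 + 5×69 + 1553×8 = 120 + 345 + 12424 = 12889
P = 16307 / 12889 × 100 = 126.5187
Fisher = √(L × P) = √(126.5140 × 126.5187) = 126.5164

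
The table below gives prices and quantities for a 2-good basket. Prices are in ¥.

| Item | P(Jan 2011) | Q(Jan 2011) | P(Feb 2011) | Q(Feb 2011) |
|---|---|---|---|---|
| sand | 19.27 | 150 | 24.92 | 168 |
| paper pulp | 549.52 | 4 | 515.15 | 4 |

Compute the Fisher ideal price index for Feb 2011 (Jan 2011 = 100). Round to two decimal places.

114.44

Laspeyres component (base-period weights):
ΣP(Feb 2011)Q(Jan 2011) = 24.92×150 + 515.15×4 = 3738 + 2060.6 = 5798.6
ΣP(Jan 2011)Q(Jan 2011) = 19.27×150 + 549.52×4 = 2890.5 + 2198.08 = 5088.58
L = 5798.6 / 5088.58 × 100 = 113.9532
Paasche component (current-period weights):
ΣP(Feb 2011)Q(Feb 2011) = 24.92×168 + 515.15×4 = 4186.56 + 2060.6 = 6247.16
ΣP(Jan 2011)Q(Feb 2011) = 19.27×168 + 549.52×4 = 3237.36 + 2198.08 = 5435.44
P = 6247.16 / 5435.44 × 100 = 114.9338
Fisher = √(L × P) = √(113.9532 × 114.9338) = 114.4425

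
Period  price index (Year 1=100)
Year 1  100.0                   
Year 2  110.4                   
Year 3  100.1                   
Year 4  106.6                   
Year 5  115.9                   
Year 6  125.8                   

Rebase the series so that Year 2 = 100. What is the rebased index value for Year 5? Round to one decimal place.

105.0

Rebased(Year 5) = 115.9 / 110.4 × 100 = 104.9819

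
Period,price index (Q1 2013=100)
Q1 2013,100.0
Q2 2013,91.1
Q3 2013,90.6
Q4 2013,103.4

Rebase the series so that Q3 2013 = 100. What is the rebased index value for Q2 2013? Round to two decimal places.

Rebased(Q2 2013) = 91.1 / 90.6 × 100 = 100.5519

100.55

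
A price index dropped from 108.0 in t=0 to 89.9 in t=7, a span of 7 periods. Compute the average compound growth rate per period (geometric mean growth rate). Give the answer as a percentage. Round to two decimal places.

-2.59%

Growth factor = (89.9/108.0)^(1/7) = (0.832407)^(1/7) = 0.974136
Growth rate = 0.974136 − 1 = -0.025864 = -2.5864%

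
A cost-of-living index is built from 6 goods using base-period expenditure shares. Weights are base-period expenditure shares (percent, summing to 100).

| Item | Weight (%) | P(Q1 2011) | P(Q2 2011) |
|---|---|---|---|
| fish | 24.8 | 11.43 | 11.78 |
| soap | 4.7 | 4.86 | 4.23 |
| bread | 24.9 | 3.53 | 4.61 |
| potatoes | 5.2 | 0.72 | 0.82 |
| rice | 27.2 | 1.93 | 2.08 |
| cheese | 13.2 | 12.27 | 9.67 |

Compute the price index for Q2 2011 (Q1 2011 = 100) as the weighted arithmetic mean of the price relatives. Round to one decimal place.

107.8

fish: 24.8 × (11.78/11.43) = 24.8 × 1.030621 = 25.5594
soap: 4.7 × (4.23/4.86) = 4.7 × 0.870370 = 4.0907
bread: 24.9 × (4.61/3.53) = 24.9 × 1.305949 = 32.5181
potatoes: 5.2 × (0.82/0.72) = 5.2 × 1.138889 = 5.9222
rice: 27.2 × (2.08/1.93) = 27.2 × 1.077720 = 29.3140
cheese: 13.2 × (9.67/12.27) = 13.2 × 0.788101 = 10.4029
Index = Σ wᵢ·(p₁ᵢ/p₀ᵢ) = 25.5594 + 4.0907 + 32.5181 + 5.9222 + 29.3140 + 10.4029 = 107.8074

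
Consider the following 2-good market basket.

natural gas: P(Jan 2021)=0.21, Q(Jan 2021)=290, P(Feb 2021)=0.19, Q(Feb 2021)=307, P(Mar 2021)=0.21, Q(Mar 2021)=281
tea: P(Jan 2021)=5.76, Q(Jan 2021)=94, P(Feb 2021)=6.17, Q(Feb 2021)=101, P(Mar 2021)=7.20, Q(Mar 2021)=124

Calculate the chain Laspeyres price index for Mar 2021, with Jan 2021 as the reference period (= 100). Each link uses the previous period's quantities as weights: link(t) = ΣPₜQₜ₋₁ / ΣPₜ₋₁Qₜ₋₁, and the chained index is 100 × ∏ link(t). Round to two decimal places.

122.48

Link Jan 2021→Feb 2021:
ΣP(Feb 2021)Q(Jan 2021) = 0.19×290 + 6.17×94 = 55.1 + 579.98 = 635.08
ΣP(Jan 2021)Q(Jan 2021) = 0.21×290 + 5.76×94 = 60.9 + 541.44 = 602.34
link = 635.08/602.34 = 1.054355
Link Feb 2021→Mar 2021:
ΣP(Mar 2021)Q(Feb 2021) = 0.21×307 + 7.20×101 = 64.47 + 727.2 = 791.67
ΣP(Feb 2021)Q(Feb 2021) = 0.19×307 + 6.17×101 = 58.33 + 623.17 = 681.5
link = 791.67/681.5 = 1.161658
Chained index = 100 × 1.054355 × 1.161658 = 122.4800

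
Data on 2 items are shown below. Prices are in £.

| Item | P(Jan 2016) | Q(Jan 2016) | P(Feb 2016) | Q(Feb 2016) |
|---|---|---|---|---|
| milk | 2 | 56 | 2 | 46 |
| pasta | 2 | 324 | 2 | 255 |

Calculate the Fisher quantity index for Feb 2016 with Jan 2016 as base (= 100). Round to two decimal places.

79.21

Laspeyres component (base-period weights):
ΣP(Jan 2016)Q(Feb 2016) = 2×46 + 2×255 = 92 + 510 = 602
ΣP(Jan 2016)Q(Jan 2016) = 2×56 + 2×324 = 112 + 648 = 760
L = 602 / 760 × 100 = 79.2105
Paasche component (current-period weights):
ΣP(Feb 2016)Q(Feb 2016) = 2×46 + 2×255 = 92 + 510 = 602
ΣP(Feb 2016)Q(Jan 2016) = 2×56 + 2×324 = 112 + 648 = 760
P = 602 / 760 × 100 = 79.2105
Fisher = √(L × P) = √(79.2105 × 79.2105) = 79.2105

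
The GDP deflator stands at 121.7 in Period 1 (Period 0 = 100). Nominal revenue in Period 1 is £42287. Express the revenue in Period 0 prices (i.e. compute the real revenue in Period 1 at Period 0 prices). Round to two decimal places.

34746.92

Real = Nominal ÷ (Index/100) = 42287 ÷ (121.7/100)
     = 42287 ÷ 1.217 = 34746.9187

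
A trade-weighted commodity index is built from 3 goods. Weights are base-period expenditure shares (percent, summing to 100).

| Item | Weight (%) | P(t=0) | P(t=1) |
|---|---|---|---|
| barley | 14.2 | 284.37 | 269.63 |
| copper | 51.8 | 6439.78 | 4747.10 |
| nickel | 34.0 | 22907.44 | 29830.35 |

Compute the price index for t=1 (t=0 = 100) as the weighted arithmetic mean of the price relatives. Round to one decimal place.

barley: 14.2 × (269.63/284.37) = 14.2 × 0.948166 = 13.4640
copper: 51.8 × (4747.10/6439.78) = 51.8 × 0.737153 = 38.1845
nickel: 34.0 × (29830.35/22907.44) = 34.0 × 1.302212 = 44.2752
Index = Σ wᵢ·(p₁ᵢ/p₀ᵢ) = 13.4640 + 38.1845 + 44.2752 = 95.9237

95.9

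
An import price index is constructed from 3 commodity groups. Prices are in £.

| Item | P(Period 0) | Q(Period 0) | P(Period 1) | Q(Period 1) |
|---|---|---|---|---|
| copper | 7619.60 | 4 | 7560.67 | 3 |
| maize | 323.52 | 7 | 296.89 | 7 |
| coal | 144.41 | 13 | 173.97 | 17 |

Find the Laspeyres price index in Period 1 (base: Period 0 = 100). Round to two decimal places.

99.89

Laspeyres price index uses base-period quantities as weights.
ΣP(Period 1)·Q(Period 0) = 7560.67×4 + 296.89×7 + 173.97×13 = 30242.68 + 2078.23 + 2261.61 = 34582.52
ΣP(Period 0)·Q(Period 0) = 7619.60×4 + 323.52×7 + 144.41×13 = 30478.4 + 2264.64 + 1877.33 = 34620.37
Index = 34582.52 / 34620.37 × 100 = 99.8907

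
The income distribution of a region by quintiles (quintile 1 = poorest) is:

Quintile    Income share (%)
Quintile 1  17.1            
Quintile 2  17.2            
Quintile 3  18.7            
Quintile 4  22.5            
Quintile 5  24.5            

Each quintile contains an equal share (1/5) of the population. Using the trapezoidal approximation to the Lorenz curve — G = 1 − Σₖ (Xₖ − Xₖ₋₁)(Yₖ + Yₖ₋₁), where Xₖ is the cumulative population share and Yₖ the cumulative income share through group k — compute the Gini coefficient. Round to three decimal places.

Cumulative income shares Yₖ: 0.1710, 0.3430, 0.5300, 0.7550, 1.0000
Σ (Xₖ−Xₖ₋₁)(Yₖ+Yₖ₋₁) = (1/5)(0.1710+0.0000) + (1/5)(0.3430+0.1710) + (1/5)(0.5300+0.3430) + (1/5)(0.7550+0.5300) + (1/5)(1.0000+0.7550)
  = 0.0342 + 0.1028 + 0.1746 + 0.2570 + 0.3510 = 0.9196
G = 1 − 0.9196 = 0.0804

0.080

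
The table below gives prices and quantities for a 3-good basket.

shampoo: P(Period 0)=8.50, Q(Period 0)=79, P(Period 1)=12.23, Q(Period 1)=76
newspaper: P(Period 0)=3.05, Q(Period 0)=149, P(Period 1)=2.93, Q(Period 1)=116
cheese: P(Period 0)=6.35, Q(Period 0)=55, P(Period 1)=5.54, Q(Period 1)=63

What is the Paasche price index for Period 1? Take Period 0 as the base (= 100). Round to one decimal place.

115.6

Paasche price index uses current-period quantities as weights.
ΣP(Period 1)·Q(Period 1) = 12.23×76 + 2.93×116 + 5.54×63 = 929.48 + 339.88 + 349.02 = 1618.38
ΣP(Period 0)·Q(Period 1) = 8.50×76 + 3.05×116 + 6.35×63 = 646 + 353.8 + 400.05 = 1399.85
Index = 1618.38 / 1399.85 × 100 = 115.6110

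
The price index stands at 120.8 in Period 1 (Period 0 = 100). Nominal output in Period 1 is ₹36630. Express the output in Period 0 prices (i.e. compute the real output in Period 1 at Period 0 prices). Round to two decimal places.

30322.85

Real = Nominal ÷ (Index/100) = 36630 ÷ (120.8/100)
     = 36630 ÷ 1.208 = 30322.8477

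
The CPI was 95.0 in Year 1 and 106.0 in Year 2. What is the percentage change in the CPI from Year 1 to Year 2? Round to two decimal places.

Change = (106.0 − 95.0) / 95.0 × 100
       = 11.0 / 95.0 × 100 = 11.5789%

11.58%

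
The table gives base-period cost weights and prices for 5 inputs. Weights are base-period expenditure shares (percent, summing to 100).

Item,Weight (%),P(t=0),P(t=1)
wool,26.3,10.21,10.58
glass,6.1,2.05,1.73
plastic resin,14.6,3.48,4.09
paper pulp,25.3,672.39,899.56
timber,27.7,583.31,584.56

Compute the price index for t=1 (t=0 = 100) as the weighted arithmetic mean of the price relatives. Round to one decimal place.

111.2

wool: 26.3 × (10.58/10.21) = 26.3 × 1.036239 = 27.2531
glass: 6.1 × (1.73/2.05) = 6.1 × 0.843902 = 5.1478
plastic resin: 14.6 × (4.09/3.48) = 14.6 × 1.175287 = 17.1592
paper pulp: 25.3 × (899.56/672.39) = 25.3 × 1.337855 = 33.8477
timber: 27.7 × (584.56/583.31) = 27.7 × 1.002143 = 27.7594
Index = Σ wᵢ·(p₁ᵢ/p₀ᵢ) = 27.2531 + 5.1478 + 17.1592 + 33.8477 + 27.7594 = 111.1672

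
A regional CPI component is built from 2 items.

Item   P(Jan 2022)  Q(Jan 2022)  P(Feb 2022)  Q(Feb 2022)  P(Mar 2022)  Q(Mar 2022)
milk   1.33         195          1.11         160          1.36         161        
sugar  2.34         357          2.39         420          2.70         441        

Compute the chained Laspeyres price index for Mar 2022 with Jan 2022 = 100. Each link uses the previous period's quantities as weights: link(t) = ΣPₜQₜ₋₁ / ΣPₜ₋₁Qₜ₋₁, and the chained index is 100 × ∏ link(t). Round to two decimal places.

111.79

Link Jan 2022→Feb 2022:
ΣP(Feb 2022)Q(Jan 2022) = 1.11×195 + 2.39×357 = 216.45 + 853.23 = 1069.68
ΣP(Jan 2022)Q(Jan 2022) = 1.33×195 + 2.34×357 = 259.35 + 835.38 = 1094.73
link = 1069.68/1094.73 = 0.977118
Link Feb 2022→Mar 2022:
ΣP(Mar 2022)Q(Feb 2022) = 1.36×160 + 2.70×420 = 217.6 + 1134 = 1351.6
ΣP(Feb 2022)Q(Feb 2022) = 1.11×160 + 2.39×420 = 177.6 + 1003.8 = 1181.4
link = 1351.6/1181.4 = 1.144066
Chained index = 100 × 0.977118 × 1.144066 = 111.7887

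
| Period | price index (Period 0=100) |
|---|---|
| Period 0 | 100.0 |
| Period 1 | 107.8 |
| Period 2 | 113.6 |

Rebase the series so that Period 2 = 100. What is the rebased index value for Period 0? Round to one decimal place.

88.0

Rebased(Period 0) = 100.0 / 113.6 × 100 = 88.0282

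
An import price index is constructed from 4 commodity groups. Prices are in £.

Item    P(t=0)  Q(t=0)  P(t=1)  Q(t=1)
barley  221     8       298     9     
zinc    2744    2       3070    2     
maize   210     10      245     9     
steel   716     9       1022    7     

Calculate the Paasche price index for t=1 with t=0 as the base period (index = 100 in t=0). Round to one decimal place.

126.4

Paasche price index uses current-period quantities as weights.
ΣP(t=1)·Q(t=1) = 298×9 + 3070×2 + 245×9 + 1022×7 = 2682 + 6140 + 2205 + 7154 = 18181
ΣP(t=0)·Q(t=1) = 221×9 + 2744×2 + 210×9 + 716×7 = 1989 + 5488 + 1890 + 5012 = 14379
Index = 18181 / 14379 × 100 = 126.4413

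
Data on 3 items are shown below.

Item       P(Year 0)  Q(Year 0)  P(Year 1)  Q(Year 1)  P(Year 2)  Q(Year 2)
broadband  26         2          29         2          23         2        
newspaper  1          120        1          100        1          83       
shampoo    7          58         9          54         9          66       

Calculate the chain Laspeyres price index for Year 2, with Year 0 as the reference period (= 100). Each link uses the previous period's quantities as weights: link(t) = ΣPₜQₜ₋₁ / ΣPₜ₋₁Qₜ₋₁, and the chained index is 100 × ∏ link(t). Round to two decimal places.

Link Year 0→Year 1:
ΣP(Year 1)Q(Year 0) = 29×2 + 1×120 + 9×58 = 58 + 120 + 522 = 700
ΣP(Year 0)Q(Year 0) = 26×2 + 1×120 + 7×58 = 52 + 120 + 406 = 578
link = 700/578 = 1.211073
Link Year 1→Year 2:
ΣP(Year 2)Q(Year 1) = 23×2 + 1×100 + 9×54 = 46 + 100 + 486 = 632
ΣP(Year 1)Q(Year 1) = 29×2 + 1×100 + 9×54 = 58 + 100 + 486 = 644
link = 632/644 = 0.981366
Chained index = 100 × 1.211073 × 0.981366 = 118.8506

118.85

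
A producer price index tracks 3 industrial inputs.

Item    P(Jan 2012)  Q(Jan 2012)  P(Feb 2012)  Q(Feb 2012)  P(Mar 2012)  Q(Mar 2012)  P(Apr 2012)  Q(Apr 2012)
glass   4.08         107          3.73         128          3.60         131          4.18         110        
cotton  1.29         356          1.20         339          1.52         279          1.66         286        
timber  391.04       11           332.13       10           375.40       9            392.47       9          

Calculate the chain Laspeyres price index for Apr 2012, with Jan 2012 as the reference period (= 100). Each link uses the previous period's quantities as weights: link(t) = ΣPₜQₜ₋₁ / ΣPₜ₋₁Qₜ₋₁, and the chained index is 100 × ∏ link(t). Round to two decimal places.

103.04

Link Jan 2012→Feb 2012:
ΣP(Feb 2012)Q(Jan 2012) = 3.73×107 + 1.20×356 + 332.13×11 = 399.11 + 427.2 + 3653.43 = 4479.74
ΣP(Jan 2012)Q(Jan 2012) = 4.08×107 + 1.29×356 + 391.04×11 = 436.56 + 459.24 + 4301.44 = 5197.24
link = 4479.74/5197.24 = 0.861946
Link Feb 2012→Mar 2012:
ΣP(Mar 2012)Q(Feb 2012) = 3.60×128 + 1.52×339 + 375.40×10 = 460.8 + 515.28 + 3754 = 4730.08
ΣP(Feb 2012)Q(Feb 2012) = 3.73×128 + 1.20×339 + 332.13×10 = 477.44 + 406.8 + 3321.3 = 4205.54
link = 4730.08/4205.54 = 1.124726
Link Mar 2012→Apr 2012:
ΣP(Apr 2012)Q(Mar 2012) = 4.18×131 + 1.66×279 + 392.47×9 = 547.58 + 463.14 + 3532.23 = 4542.95
ΣP(Mar 2012)Q(Mar 2012) = 3.60×131 + 1.52×279 + 375.40×9 = 471.6 + 424.08 + 3378.6 = 4274.28
link = 4542.95/4274.28 = 1.062857
Chained index = 100 × 0.861946 × 1.124726 × 1.062857 = 103.0390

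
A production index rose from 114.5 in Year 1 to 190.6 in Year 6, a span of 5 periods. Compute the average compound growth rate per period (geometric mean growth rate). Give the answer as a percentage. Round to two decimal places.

Growth factor = (190.6/114.5)^(1/5) = (1.664629)^(1/5) = 1.107295
Growth rate = 1.107295 − 1 = 0.107295 = 10.7295%

10.73%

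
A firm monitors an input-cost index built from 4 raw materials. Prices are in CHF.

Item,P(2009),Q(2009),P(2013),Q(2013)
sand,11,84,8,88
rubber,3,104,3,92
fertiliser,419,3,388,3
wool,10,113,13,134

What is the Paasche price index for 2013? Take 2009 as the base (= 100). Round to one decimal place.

Paasche price index uses current-period quantities as weights.
ΣP(2013)·Q(2013) = 8×88 + 3×92 + 388×3 + 13×134 = 704 + 276 + 1164 + 1742 = 3886
ΣP(2009)·Q(2013) = 11×88 + 3×92 + 419×3 + 10×134 = 968 + 276 + 1257 + 1340 = 3841
Index = 3886 / 3841 × 100 = 101.1716

101.2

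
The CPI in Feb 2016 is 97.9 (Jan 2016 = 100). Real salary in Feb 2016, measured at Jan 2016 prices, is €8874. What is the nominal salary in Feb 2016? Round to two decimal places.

Nominal = Real × (Index/100) = 8874 × (97.9/100)
        = 8874 × 0.979 = 8687.6460

8687.65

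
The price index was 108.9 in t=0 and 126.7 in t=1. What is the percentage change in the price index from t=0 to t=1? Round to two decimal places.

16.35%

Change = (126.7 − 108.9) / 108.9 × 100
       = 17.8 / 108.9 × 100 = 16.3453%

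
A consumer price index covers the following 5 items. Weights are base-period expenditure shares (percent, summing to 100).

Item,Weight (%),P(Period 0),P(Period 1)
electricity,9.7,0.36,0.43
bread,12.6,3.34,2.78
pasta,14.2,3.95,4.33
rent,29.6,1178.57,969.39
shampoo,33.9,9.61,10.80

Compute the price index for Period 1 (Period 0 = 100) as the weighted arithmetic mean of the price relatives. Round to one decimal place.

electricity: 9.7 × (0.43/0.36) = 9.7 × 1.194444 = 11.5861
bread: 12.6 × (2.78/3.34) = 12.6 × 0.832335 = 10.4874
pasta: 14.2 × (4.33/3.95) = 14.2 × 1.096203 = 15.5661
rent: 29.6 × (969.39/1178.57) = 29.6 × 0.822514 = 24.3464
shampoo: 33.9 × (10.80/9.61) = 33.9 × 1.123829 = 38.0978
Index = Σ wᵢ·(p₁ᵢ/p₀ᵢ) = 11.5861 + 10.4874 + 15.5661 + 24.3464 + 38.0978 = 100.0838

100.1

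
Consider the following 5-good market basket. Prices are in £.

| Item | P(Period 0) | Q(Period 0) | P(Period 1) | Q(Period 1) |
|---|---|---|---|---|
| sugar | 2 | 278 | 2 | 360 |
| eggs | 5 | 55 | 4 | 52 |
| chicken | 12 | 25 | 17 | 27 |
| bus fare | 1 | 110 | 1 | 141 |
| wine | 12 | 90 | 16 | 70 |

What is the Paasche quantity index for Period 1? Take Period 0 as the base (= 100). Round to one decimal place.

96.3

Paasche quantity index uses current-period prices as weights.
ΣP(Period 1)·Q(Period 1) = 2×360 + 4×52 + 17×27 + 1×141 + 16×70 = 720 + 208 + 459 + 141 + 1120 = 2648
ΣP(Period 1)·Q(Period 0) = 2×278 + 4×55 + 17×25 + 1×110 + 16×90 = 556 + 220 + 425 + 110 + 1440 = 2751
Index = 2648 / 2751 × 100 = 96.2559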